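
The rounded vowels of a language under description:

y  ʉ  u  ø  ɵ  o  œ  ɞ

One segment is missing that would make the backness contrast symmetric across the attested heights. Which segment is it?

height            front     central   back    
high              y         ʉ         u       
high-mid          ø         ɵ         o       
low-mid           œ         ɞ         —       
The low-mid row has no back member, so the gap is the low-mid back rounded vowel /ɔ/.

/ɔ/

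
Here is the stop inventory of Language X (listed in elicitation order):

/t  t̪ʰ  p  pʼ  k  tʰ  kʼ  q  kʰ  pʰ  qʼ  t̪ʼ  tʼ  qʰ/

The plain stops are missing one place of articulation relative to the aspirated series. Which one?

bilabial: plain /p/, aspirated /pʰ/, ejective /pʼ/.
dental: plain —, aspirated /t̪ʰ/, ejective /t̪ʼ/.
alveolar: plain /t/, aspirated /tʰ/, ejective /tʼ/.
velar: plain /k/, aspirated /kʰ/, ejective /kʼ/.
uvular: plain /q/, aspirated /qʰ/, ejective /qʼ/.
Every place of articulation has a plain member except dental, where /t̪/ would be expected.

dental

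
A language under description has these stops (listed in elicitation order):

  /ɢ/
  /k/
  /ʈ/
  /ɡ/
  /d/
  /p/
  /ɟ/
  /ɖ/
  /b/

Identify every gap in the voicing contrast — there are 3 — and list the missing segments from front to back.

/t/, /c/, /q/

Voiceless: /p/ (bilabial), /ʈ/ (retroflex), /k/ (velar).
Voiced: /b/ (bilabial), /d/ (alveolar), /ɖ/ (retroflex), /ɟ/ (palatal), /ɡ/ (velar), /ɢ/ (uvular).
Gaps, from front to back: alveolar lacks voiceless (/t/); palatal lacks voiceless (/c/); uvular lacks voiceless (/q/).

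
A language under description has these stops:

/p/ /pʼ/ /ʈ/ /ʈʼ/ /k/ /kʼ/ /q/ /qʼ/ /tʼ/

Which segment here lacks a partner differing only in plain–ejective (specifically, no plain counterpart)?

/tʼ/

Bilabial: /p/ ~ /pʼ/
Retroflex: /ʈ/ ~ /ʈʼ/
Velar: /k/ ~ /kʼ/
Uvular: /q/ ~ /qʼ/
Alveolar: only /tʼ/ (ejective); no plain partner.
So /tʼ/ is the unpaired segment.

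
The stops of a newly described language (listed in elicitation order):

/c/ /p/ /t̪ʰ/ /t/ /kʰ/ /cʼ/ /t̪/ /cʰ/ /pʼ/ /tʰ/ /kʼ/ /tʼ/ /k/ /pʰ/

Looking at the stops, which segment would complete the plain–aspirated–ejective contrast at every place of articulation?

/t̪ʼ/

bilabial: plain /p/, aspirated /pʰ/, ejective /pʼ/.
dental: plain /t̪/, aspirated /t̪ʰ/, ejective —.
alveolar: plain /t/, aspirated /tʰ/, ejective /tʼ/.
palatal: plain /c/, aspirated /cʰ/, ejective /cʼ/.
velar: plain /k/, aspirated /kʰ/, ejective /kʼ/.
The dental row has no ejective member, so the gap is the ejective dental stop /t̪ʼ/.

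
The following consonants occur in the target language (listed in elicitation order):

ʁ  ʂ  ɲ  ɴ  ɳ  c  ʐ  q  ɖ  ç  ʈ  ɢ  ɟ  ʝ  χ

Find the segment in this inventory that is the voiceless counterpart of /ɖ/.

/ʈ/

/ɖ/ is a voiced retroflex stop.
The voiceless counterpart is a voiceless retroflex stop — in this inventory, /ʈ/.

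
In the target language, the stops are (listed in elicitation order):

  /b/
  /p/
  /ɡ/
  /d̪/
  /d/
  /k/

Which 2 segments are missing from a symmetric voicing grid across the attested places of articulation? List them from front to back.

place of articulation  voiceless  voiced  
bilabial          p         b       
dental            —         d̪      
alveolar          —         d       
velar             k         ɡ       
Gaps, from front to back: dental lacks voiceless (/t̪/); alveolar lacks voiceless (/t/).

/t̪/, /t/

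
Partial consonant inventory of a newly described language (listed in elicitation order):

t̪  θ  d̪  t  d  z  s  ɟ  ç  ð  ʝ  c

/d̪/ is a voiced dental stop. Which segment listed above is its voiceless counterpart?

The voiceless counterpart is a voiceless dental stop — in this inventory, /t̪/.

/t̪/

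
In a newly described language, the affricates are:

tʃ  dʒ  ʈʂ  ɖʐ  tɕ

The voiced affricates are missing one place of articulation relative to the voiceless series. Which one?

alveolo-palatal

place of articulation  voiceless  voiced  
postalveolar      tʃ        dʒ      
retroflex         ʈʂ        ɖʐ      
alveolo-palatal   tɕ        —       
Every place of articulation has a voiced member except alveolo-palatal, where /dʑ/ would be expected.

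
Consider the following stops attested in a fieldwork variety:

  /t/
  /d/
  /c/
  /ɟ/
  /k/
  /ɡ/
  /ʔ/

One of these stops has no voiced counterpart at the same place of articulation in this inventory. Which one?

/ʔ/

Alveolar: /t/ ~ /d/
Palatal: /c/ ~ /ɟ/
Velar: /k/ ~ /ɡ/
Glottal: only /ʔ/ (voiceless); no voiced partner.
So /ʔ/ is the unpaired segment.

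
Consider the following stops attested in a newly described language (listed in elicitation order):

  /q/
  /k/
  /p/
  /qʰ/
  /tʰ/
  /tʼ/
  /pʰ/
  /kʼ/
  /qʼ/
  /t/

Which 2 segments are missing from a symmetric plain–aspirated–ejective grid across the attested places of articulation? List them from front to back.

/pʼ/, /kʰ/

Plain: /p/ (bilabial), /t/ (alveolar), /k/ (velar), /q/ (uvular).
Aspirated: /pʰ/ (bilabial), /tʰ/ (alveolar), /qʰ/ (uvular).
Ejective: /tʼ/ (alveolar), /kʼ/ (velar), /qʼ/ (uvular).
Gaps, from front to back: bilabial lacks ejective (/pʼ/); velar lacks aspirated (/kʰ/).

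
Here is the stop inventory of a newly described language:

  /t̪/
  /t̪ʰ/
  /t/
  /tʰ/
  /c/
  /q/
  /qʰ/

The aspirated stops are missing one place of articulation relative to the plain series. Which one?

palatal

dental: plain /t̪/, aspirated /t̪ʰ/.
alveolar: plain /t/, aspirated /tʰ/.
palatal: plain /c/, aspirated —.
uvular: plain /q/, aspirated /qʰ/.
Every place of articulation has an aspirated member except palatal, where /cʰ/ would be expected.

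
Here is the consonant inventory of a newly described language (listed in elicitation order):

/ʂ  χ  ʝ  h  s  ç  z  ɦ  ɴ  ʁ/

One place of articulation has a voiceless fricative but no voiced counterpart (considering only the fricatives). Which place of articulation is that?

retroflex

Voiceless: /s/ (alveolar), /ʂ/ (retroflex), /ç/ (palatal), /χ/ (uvular), /h/ (glottal).
Voiced: /z/ (alveolar), /ʝ/ (palatal), /ʁ/ (uvular), /ɦ/ (glottal).
Every place of articulation has a voiced member except retroflex, where /ʐ/ would be expected.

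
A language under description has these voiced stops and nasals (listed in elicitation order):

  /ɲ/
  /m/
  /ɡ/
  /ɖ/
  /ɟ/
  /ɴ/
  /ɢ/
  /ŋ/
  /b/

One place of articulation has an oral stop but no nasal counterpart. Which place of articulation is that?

bilabial: oral stop /b/, nasal /m/.
retroflex: oral stop /ɖ/, nasal —.
palatal: oral stop /ɟ/, nasal /ɲ/.
velar: oral stop /ɡ/, nasal /ŋ/.
uvular: oral stop /ɢ/, nasal /ɴ/.
Every place of articulation has a nasal member except retroflex, where /ɳ/ would be expected.

retroflex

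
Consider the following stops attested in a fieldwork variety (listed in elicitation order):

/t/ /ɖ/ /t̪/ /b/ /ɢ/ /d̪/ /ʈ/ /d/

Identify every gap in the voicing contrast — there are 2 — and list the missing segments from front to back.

bilabial: voiceless —, voiced /b/.
dental: voiceless /t̪/, voiced /d̪/.
alveolar: voiceless /t/, voiced /d/.
retroflex: voiceless /ʈ/, voiced /ɖ/.
uvular: voiceless —, voiced /ɢ/.
Gaps, from front to back: bilabial lacks voiceless (/p/); uvular lacks voiceless (/q/).

/p/, /q/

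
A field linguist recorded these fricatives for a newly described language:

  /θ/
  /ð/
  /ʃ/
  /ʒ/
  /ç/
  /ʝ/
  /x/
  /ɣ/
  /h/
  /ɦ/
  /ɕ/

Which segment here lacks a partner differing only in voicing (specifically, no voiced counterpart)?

/ɕ/

Dental: /θ/ ~ /ð/
Postalveolar: /ʃ/ ~ /ʒ/
Palatal: /ç/ ~ /ʝ/
Velar: /x/ ~ /ɣ/
Glottal: /h/ ~ /ɦ/
Alveolo-palatal: only /ɕ/ (voiceless); no voiced partner.
So /ɕ/ is the unpaired segment.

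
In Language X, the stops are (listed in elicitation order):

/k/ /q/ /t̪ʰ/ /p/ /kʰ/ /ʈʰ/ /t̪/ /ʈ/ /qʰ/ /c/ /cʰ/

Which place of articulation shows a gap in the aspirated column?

bilabial: plain /p/, aspirated —.
dental: plain /t̪/, aspirated /t̪ʰ/.
retroflex: plain /ʈ/, aspirated /ʈʰ/.
palatal: plain /c/, aspirated /cʰ/.
velar: plain /k/, aspirated /kʰ/.
uvular: plain /q/, aspirated /qʰ/.
Every place of articulation has an aspirated member except bilabial, where /pʰ/ would be expected.

bilabial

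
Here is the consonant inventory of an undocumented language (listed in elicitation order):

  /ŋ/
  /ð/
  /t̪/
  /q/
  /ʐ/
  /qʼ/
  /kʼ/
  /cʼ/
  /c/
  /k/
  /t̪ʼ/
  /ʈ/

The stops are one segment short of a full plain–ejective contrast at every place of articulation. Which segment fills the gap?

/ʈʼ/

place of articulation  plain     ejective
dental            t̪        t̪ʼ     
retroflex         ʈ         —       
palatal           c         cʼ      
velar             k         kʼ      
uvular            q         qʼ      
The retroflex row has no ejective member, so the gap is the ejective retroflex stop /ʈʼ/.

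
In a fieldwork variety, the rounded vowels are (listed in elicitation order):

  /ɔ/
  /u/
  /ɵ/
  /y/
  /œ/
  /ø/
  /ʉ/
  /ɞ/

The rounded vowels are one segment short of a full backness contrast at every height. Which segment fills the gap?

Front: /y/ (high), /ø/ (high-mid), /œ/ (low-mid).
Central: /ʉ/ (high), /ɵ/ (high-mid), /ɞ/ (low-mid).
Back: /u/ (high), /ɔ/ (low-mid).
The high-mid row has no back member, so the gap is the high-mid back rounded vowel /o/.

/o/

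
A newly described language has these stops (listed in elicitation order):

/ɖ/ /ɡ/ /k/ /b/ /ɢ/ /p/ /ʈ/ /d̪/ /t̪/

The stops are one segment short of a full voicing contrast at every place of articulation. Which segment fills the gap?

/q/

Voiceless: /p/ (bilabial), /t̪/ (dental), /ʈ/ (retroflex), /k/ (velar).
Voiced: /b/ (bilabial), /d̪/ (dental), /ɖ/ (retroflex), /ɡ/ (velar), /ɢ/ (uvular).
The uvular row has no voiceless member, so the gap is the voiceless uvular stop /q/.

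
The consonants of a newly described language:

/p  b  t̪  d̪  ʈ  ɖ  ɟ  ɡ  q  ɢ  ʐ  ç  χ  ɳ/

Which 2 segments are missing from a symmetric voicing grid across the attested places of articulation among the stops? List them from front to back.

/c/, /k/

bilabial: voiceless /p/, voiced /b/.
dental: voiceless /t̪/, voiced /d̪/.
retroflex: voiceless /ʈ/, voiced /ɖ/.
palatal: voiceless —, voiced /ɟ/.
velar: voiceless —, voiced /ɡ/.
uvular: voiceless /q/, voiced /ɢ/.
Gaps, from front to back: palatal lacks voiceless (/c/); velar lacks voiceless (/k/).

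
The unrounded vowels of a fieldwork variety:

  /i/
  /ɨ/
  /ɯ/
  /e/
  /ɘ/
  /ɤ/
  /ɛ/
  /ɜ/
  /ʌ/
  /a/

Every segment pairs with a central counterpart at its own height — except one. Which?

/a/

High: /i/ ~ /ɨ/ ~ /ɯ/
High-mid: /e/ ~ /ɘ/ ~ /ɤ/
Low-mid: /ɛ/ ~ /ɜ/ ~ /ʌ/
Low: only /a/ (front); no central partner.
So /a/ is the unpaired segment.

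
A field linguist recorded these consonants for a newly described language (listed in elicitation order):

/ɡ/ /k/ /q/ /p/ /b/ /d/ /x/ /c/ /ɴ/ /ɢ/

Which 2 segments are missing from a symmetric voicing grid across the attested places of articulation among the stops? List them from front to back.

bilabial: voiceless /p/, voiced /b/.
alveolar: voiceless —, voiced /d/.
palatal: voiceless /c/, voiced —.
velar: voiceless /k/, voiced /ɡ/.
uvular: voiceless /q/, voiced /ɢ/.
Gaps, from front to back: alveolar lacks voiceless (/t/); palatal lacks voiced (/ɟ/).

/t/, /ɟ/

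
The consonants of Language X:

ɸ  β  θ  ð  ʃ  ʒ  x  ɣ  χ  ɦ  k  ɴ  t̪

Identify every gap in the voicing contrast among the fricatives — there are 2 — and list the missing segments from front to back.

/ʁ/, /h/

place of articulation  voiceless  voiced  
bilabial          ɸ         β       
dental            θ         ð       
postalveolar      ʃ         ʒ       
velar             x         ɣ       
uvular            χ         —       
glottal           —         ɦ       
Gaps, from front to back: uvular lacks voiced (/ʁ/); glottal lacks voiceless (/h/).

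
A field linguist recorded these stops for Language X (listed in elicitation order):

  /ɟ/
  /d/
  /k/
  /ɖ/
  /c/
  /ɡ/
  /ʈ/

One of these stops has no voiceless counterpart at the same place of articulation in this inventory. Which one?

/d/

Retroflex: /ʈ/ ~ /ɖ/
Palatal: /c/ ~ /ɟ/
Velar: /k/ ~ /ɡ/
Alveolar: only /d/ (voiced); no voiceless partner.
So /d/ is the unpaired segment.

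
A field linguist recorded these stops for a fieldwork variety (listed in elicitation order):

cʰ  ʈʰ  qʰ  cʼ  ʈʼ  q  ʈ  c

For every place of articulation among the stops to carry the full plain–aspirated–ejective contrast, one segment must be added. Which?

/qʼ/

Plain: /ʈ/ (retroflex), /c/ (palatal), /q/ (uvular).
Aspirated: /ʈʰ/ (retroflex), /cʰ/ (palatal), /qʰ/ (uvular).
Ejective: /ʈʼ/ (retroflex), /cʼ/ (palatal).
The uvular row has no ejective member, so the gap is the ejective uvular stop /qʼ/.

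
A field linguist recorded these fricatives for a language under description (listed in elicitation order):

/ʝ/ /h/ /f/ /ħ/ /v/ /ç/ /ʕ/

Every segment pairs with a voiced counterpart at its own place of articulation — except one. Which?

/h/

Labiodental: /f/ ~ /v/
Palatal: /ç/ ~ /ʝ/
Pharyngeal: /ħ/ ~ /ʕ/
Glottal: only /h/ (voiceless); no voiced partner.
So /h/ is the unpaired segment.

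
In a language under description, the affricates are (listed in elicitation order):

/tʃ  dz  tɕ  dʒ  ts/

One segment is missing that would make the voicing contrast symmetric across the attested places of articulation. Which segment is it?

/dʑ/

alveolar: voiceless /ts/, voiced /dz/.
postalveolar: voiceless /tʃ/, voiced /dʒ/.
alveolo-palatal: voiceless /tɕ/, voiced —.
The alveolo-palatal row has no voiced member, so the gap is the voiced alveolo-palatal affricate /dʑ/.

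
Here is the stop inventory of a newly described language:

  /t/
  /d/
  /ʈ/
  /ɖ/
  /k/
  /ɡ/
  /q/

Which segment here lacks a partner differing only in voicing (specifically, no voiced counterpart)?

Alveolar: /t/ ~ /d/
Retroflex: /ʈ/ ~ /ɖ/
Velar: /k/ ~ /ɡ/
Uvular: only /q/ (voiceless); no voiced partner.
So /q/ is the unpaired segment.

/q/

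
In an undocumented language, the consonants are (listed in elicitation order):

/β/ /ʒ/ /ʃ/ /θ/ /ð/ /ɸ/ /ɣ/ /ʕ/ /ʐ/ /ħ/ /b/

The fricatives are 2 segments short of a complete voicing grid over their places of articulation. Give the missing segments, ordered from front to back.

Voiceless: /ɸ/ (bilabial), /θ/ (dental), /ʃ/ (postalveolar), /ħ/ (pharyngeal).
Voiced: /β/ (bilabial), /ð/ (dental), /ʒ/ (postalveolar), /ʐ/ (retroflex), /ɣ/ (velar), /ʕ/ (pharyngeal).
Gaps, from front to back: retroflex lacks voiceless (/ʂ/); velar lacks voiceless (/x/).

/ʂ/, /x/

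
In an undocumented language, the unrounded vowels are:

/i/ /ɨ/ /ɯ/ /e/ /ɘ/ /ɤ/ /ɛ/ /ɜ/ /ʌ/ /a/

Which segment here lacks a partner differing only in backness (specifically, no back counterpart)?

/a/

High: /i/ ~ /ɨ/ ~ /ɯ/
High-mid: /e/ ~ /ɘ/ ~ /ɤ/
Low-mid: /ɛ/ ~ /ɜ/ ~ /ʌ/
Low: only /a/ (front); no back partner.
So /a/ is the unpaired segment.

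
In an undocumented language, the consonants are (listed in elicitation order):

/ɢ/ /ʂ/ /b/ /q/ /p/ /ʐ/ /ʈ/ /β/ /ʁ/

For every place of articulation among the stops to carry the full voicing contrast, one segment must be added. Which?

/ɖ/

bilabial: voiceless /p/, voiced /b/.
retroflex: voiceless /ʈ/, voiced —.
uvular: voiceless /q/, voiced /ɢ/.
The retroflex row has no voiced member, so the gap is the voiced retroflex stop /ɖ/.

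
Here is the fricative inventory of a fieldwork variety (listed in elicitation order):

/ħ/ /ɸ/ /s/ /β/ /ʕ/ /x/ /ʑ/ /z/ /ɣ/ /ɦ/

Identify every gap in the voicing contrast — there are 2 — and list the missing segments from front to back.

/ɕ/, /h/

place of articulation  voiceless  voiced  
bilabial          ɸ         β       
alveolar          s         z       
alveolo-palatal   —         ʑ       
velar             x         ɣ       
pharyngeal        ħ         ʕ       
glottal           —         ɦ       
Gaps, from front to back: alveolo-palatal lacks voiceless (/ɕ/); glottal lacks voiceless (/h/).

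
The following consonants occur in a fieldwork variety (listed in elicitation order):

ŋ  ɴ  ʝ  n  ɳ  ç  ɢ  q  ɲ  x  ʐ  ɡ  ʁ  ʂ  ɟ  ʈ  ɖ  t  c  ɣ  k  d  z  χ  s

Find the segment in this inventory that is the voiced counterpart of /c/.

/c/ is a voiceless palatal stop.
The voiced counterpart is a voiced palatal stop — in this inventory, /ɟ/.

/ɟ/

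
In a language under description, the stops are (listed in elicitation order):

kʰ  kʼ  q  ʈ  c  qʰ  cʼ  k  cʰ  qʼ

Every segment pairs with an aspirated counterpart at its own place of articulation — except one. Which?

/ʈ/

Palatal: /c/ ~ /cʰ/ ~ /cʼ/
Velar: /k/ ~ /kʰ/ ~ /kʼ/
Uvular: /q/ ~ /qʰ/ ~ /qʼ/
Retroflex: only /ʈ/ (plain); no aspirated partner.
So /ʈ/ is the unpaired segment.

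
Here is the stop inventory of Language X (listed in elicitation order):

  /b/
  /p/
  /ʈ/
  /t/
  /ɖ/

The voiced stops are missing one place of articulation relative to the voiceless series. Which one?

alveolar

place of articulation  voiceless  voiced  
bilabial          p         b       
alveolar          t         —       
retroflex         ʈ         ɖ       
Every place of articulation has a voiced member except alveolar, where /d/ would be expected.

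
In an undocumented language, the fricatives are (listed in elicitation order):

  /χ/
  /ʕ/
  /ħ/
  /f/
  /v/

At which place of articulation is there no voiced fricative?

uvular

Voiceless: /f/ (labiodental), /χ/ (uvular), /ħ/ (pharyngeal).
Voiced: /v/ (labiodental), /ʕ/ (pharyngeal).
Every place of articulation has a voiced member except uvular, where /ʁ/ would be expected.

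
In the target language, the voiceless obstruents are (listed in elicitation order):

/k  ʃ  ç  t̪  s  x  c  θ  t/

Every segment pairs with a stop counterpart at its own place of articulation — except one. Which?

/ʃ/

Dental: /t̪/ ~ /θ/
Alveolar: /t/ ~ /s/
Palatal: /c/ ~ /ç/
Velar: /k/ ~ /x/
Postalveolar: only /ʃ/ (fricative); no stop partner.
So /ʃ/ is the unpaired segment.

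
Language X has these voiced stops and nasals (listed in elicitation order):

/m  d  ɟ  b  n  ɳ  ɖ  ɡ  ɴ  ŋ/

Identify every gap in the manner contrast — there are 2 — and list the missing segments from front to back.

Oral stop: /b/ (bilabial), /d/ (alveolar), /ɖ/ (retroflex), /ɟ/ (palatal), /ɡ/ (velar).
Nasal: /m/ (bilabial), /n/ (alveolar), /ɳ/ (retroflex), /ŋ/ (velar), /ɴ/ (uvular).
Gaps, from front to back: palatal lacks nasal (/ɲ/); uvular lacks oral stop (/ɢ/).

/ɲ/, /ɢ/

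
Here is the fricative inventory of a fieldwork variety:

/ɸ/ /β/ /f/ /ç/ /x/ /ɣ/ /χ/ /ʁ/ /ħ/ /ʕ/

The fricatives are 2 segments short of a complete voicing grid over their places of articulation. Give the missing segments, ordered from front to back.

/v/, /ʝ/

bilabial: voiceless /ɸ/, voiced /β/.
labiodental: voiceless /f/, voiced —.
palatal: voiceless /ç/, voiced —.
velar: voiceless /x/, voiced /ɣ/.
uvular: voiceless /χ/, voiced /ʁ/.
pharyngeal: voiceless /ħ/, voiced /ʕ/.
Gaps, from front to back: labiodental lacks voiced (/v/); palatal lacks voiced (/ʝ/).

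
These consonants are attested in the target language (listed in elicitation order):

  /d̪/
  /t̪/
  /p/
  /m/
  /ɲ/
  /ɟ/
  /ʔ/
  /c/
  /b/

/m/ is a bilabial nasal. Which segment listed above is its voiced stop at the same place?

The voiced stop at the same place is a voiced bilabial stop — in this inventory, /b/.

/b/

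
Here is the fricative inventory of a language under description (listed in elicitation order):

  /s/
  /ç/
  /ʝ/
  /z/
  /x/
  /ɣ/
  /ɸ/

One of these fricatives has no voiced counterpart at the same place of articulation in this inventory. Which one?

Alveolar: /s/ ~ /z/
Palatal: /ç/ ~ /ʝ/
Velar: /x/ ~ /ɣ/
Bilabial: only /ɸ/ (voiceless); no voiced partner.
So /ɸ/ is the unpaired segment.

/ɸ/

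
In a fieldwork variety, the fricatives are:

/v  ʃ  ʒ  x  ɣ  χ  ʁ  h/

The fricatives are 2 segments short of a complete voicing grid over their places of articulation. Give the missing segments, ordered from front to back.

place of articulation  voiceless  voiced  
labiodental       —         v       
postalveolar      ʃ         ʒ       
velar             x         ɣ       
uvular            χ         ʁ       
glottal           h         —       
Gaps, from front to back: labiodental lacks voiceless (/f/); glottal lacks voiced (/ɦ/).

/f/, /ɦ/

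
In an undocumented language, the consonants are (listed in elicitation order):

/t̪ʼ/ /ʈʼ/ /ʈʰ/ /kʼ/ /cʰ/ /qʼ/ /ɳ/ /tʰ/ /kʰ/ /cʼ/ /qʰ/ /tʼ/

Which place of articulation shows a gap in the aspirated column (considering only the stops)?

dental: aspirated —, ejective /t̪ʼ/.
alveolar: aspirated /tʰ/, ejective /tʼ/.
retroflex: aspirated /ʈʰ/, ejective /ʈʼ/.
palatal: aspirated /cʰ/, ejective /cʼ/.
velar: aspirated /kʰ/, ejective /kʼ/.
uvular: aspirated /qʰ/, ejective /qʼ/.
Every place of articulation has an aspirated member except dental, where /t̪ʰ/ would be expected.

dental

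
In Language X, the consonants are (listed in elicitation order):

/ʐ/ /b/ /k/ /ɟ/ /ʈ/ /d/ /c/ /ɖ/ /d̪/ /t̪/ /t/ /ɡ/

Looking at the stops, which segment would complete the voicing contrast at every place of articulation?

/p/

Voiceless: /t̪/ (dental), /t/ (alveolar), /ʈ/ (retroflex), /c/ (palatal), /k/ (velar).
Voiced: /b/ (bilabial), /d̪/ (dental), /d/ (alveolar), /ɖ/ (retroflex), /ɟ/ (palatal), /ɡ/ (velar).
The bilabial row has no voiceless member, so the gap is the voiceless bilabial stop /p/.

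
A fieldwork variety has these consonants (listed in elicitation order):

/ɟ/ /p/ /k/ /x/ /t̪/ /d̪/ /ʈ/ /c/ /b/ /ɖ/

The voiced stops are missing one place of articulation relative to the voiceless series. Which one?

place of articulation  voiceless  voiced  
bilabial          p         b       
dental            t̪        d̪      
retroflex         ʈ         ɖ       
palatal           c         ɟ       
velar             k         —       
Every place of articulation has a voiced member except velar, where /ɡ/ would be expected.

velar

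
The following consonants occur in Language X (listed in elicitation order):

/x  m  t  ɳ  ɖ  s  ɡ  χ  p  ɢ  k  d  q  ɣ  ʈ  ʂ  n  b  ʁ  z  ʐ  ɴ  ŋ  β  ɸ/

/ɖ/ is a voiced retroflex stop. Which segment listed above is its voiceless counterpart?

/ʈ/

The voiceless counterpart is a voiceless retroflex stop — in this inventory, /ʈ/.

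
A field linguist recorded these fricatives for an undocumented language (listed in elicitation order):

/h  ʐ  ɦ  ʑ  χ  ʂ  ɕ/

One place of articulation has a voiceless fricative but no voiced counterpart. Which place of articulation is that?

Voiceless: /ʂ/ (retroflex), /ɕ/ (alveolo-palatal), /χ/ (uvular), /h/ (glottal).
Voiced: /ʐ/ (retroflex), /ʑ/ (alveolo-palatal), /ɦ/ (glottal).
Every place of articulation has a voiced member except uvular, where /ʁ/ would be expected.

uvular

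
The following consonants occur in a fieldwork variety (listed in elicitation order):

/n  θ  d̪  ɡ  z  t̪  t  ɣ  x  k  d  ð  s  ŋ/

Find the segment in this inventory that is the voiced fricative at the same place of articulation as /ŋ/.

/ŋ/ is a velar nasal.
The voiced fricative at the same place is a voiced velar fricative — in this inventory, /ɣ/.

/ɣ/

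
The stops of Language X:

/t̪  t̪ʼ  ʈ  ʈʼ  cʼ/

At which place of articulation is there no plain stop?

palatal

Plain: /t̪/ (dental), /ʈ/ (retroflex).
Ejective: /t̪ʼ/ (dental), /ʈʼ/ (retroflex), /cʼ/ (palatal).
Every place of articulation has a plain member except palatal, where /c/ would be expected.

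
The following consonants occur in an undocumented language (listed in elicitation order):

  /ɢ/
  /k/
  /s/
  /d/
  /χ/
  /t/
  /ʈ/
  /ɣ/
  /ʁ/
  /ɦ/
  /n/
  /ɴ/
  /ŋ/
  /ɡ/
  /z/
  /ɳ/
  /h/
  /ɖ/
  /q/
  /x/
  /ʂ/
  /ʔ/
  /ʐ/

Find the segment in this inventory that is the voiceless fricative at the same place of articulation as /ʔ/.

/h/

/ʔ/ is a voiceless glottal stop.
The voiceless fricative at the same place is a voiceless glottal fricative — in this inventory, /h/.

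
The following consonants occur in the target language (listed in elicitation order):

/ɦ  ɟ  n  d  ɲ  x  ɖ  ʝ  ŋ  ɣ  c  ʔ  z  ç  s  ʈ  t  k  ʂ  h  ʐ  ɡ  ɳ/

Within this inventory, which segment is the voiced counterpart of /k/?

/k/ is a voiceless velar stop.
The voiced counterpart is a voiced velar stop — in this inventory, /ɡ/.

/ɡ/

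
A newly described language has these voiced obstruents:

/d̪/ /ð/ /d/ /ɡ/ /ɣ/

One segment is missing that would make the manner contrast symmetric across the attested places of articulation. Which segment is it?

/z/

dental: stop /d̪/, fricative /ð/.
alveolar: stop /d/, fricative —.
velar: stop /ɡ/, fricative /ɣ/.
The alveolar row has no fricative member, so the gap is the alveolar fricative /z/.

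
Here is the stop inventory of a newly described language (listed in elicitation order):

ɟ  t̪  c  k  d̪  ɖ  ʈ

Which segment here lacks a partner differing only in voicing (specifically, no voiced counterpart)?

Dental: /t̪/ ~ /d̪/
Retroflex: /ʈ/ ~ /ɖ/
Palatal: /c/ ~ /ɟ/
Velar: only /k/ (voiceless); no voiced partner.
So /k/ is the unpaired segment.

/k/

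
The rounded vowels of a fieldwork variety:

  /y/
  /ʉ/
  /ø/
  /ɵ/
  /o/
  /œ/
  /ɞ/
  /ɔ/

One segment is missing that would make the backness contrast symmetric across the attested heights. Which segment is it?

high: front /y/, central /ʉ/, back —.
high-mid: front /ø/, central /ɵ/, back /o/.
low-mid: front /œ/, central /ɞ/, back /ɔ/.
The high row has no back member, so the gap is the high back rounded vowel /u/.

/u/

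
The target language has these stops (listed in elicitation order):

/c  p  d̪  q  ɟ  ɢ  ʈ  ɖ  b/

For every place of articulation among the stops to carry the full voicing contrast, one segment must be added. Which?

Voiceless: /p/ (bilabial), /ʈ/ (retroflex), /c/ (palatal), /q/ (uvular).
Voiced: /b/ (bilabial), /d̪/ (dental), /ɖ/ (retroflex), /ɟ/ (palatal), /ɢ/ (uvular).
The dental row has no voiceless member, so the gap is the voiceless dental stop /t̪/.

/t̪/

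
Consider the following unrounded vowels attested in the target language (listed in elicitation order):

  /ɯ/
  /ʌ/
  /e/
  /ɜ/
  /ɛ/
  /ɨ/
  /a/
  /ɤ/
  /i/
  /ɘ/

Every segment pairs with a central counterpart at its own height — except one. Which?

High: /i/ ~ /ɨ/ ~ /ɯ/
High-mid: /e/ ~ /ɘ/ ~ /ɤ/
Low-mid: /ɛ/ ~ /ɜ/ ~ /ʌ/
Low: only /a/ (front); no central partner.
So /a/ is the unpaired segment.

/a/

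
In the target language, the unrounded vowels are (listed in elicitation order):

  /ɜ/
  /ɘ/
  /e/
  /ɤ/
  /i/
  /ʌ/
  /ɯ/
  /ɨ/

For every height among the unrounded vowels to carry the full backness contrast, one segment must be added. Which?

Front: /i/ (high), /e/ (high-mid).
Central: /ɨ/ (high), /ɘ/ (high-mid), /ɜ/ (low-mid).
Back: /ɯ/ (high), /ɤ/ (high-mid), /ʌ/ (low-mid).
The low-mid row has no front member, so the gap is the low-mid front unrounded vowel /ɛ/.

/ɛ/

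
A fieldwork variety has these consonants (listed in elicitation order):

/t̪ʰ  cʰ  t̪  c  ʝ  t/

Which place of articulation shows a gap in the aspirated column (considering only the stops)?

place of articulation  plain     aspirated
dental            t̪        t̪ʰ     
alveolar          t         —       
palatal           c         cʰ      
Every place of articulation has an aspirated member except alveolar, where /tʰ/ would be expected.

alveolar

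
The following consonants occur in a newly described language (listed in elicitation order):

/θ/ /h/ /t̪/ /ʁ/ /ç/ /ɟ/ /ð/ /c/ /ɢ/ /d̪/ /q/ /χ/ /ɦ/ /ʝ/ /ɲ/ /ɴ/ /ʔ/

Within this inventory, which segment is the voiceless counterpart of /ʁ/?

/χ/

/ʁ/ is a voiced uvular fricative.
The voiceless counterpart is a voiceless uvular fricative — in this inventory, /χ/.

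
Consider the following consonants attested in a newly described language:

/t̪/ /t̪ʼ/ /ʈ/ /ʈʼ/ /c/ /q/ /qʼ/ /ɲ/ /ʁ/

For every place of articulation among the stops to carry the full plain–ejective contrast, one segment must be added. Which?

/cʼ/

dental: plain /t̪/, ejective /t̪ʼ/.
retroflex: plain /ʈ/, ejective /ʈʼ/.
palatal: plain /c/, ejective —.
uvular: plain /q/, ejective /qʼ/.
The palatal row has no ejective member, so the gap is the ejective palatal stop /cʼ/.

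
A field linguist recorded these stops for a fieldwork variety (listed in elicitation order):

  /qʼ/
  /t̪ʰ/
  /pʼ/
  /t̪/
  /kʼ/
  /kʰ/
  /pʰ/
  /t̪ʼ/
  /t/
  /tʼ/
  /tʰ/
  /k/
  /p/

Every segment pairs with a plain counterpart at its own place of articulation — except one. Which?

/qʼ/

Bilabial: /p/ ~ /pʰ/ ~ /pʼ/
Dental: /t̪/ ~ /t̪ʰ/ ~ /t̪ʼ/
Alveolar: /t/ ~ /tʰ/ ~ /tʼ/
Velar: /k/ ~ /kʰ/ ~ /kʼ/
Uvular: only /qʼ/ (ejective); no plain partner.
So /qʼ/ is the unpaired segment.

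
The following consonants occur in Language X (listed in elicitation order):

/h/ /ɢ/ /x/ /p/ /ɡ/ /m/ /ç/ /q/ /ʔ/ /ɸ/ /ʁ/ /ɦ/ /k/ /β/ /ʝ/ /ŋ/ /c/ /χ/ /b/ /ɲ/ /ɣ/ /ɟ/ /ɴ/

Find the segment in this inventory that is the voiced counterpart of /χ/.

/ʁ/

/χ/ is a voiceless uvular fricative.
The voiced counterpart is a voiced uvular fricative — in this inventory, /ʁ/.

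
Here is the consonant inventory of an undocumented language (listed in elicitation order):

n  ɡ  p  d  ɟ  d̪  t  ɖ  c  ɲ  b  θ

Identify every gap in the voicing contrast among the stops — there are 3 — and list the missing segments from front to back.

/t̪/, /ʈ/, /k/

place of articulation  voiceless  voiced  
bilabial          p         b       
dental            —         d̪      
alveolar          t         d       
retroflex         —         ɖ       
palatal           c         ɟ       
velar             —         ɡ       
Gaps, from front to back: dental lacks voiceless (/t̪/); retroflex lacks voiceless (/ʈ/); velar lacks voiceless (/k/).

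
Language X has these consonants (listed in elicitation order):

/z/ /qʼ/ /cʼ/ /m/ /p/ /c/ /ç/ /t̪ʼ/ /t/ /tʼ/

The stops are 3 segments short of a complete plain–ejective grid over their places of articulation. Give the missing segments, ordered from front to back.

/pʼ/, /t̪/, /q/

Plain: /p/ (bilabial), /t/ (alveolar), /c/ (palatal).
Ejective: /t̪ʼ/ (dental), /tʼ/ (alveolar), /cʼ/ (palatal), /qʼ/ (uvular).
Gaps, from front to back: bilabial lacks ejective (/pʼ/); dental lacks plain (/t̪/); uvular lacks plain (/q/).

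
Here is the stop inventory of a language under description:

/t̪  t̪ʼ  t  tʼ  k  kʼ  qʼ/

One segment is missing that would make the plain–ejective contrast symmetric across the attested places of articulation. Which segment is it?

/q/

place of articulation  plain     ejective
dental            t̪        t̪ʼ     
alveolar          t         tʼ      
velar             k         kʼ      
uvular            —         qʼ      
The uvular row has no plain member, so the gap is the plain uvular stop /q/.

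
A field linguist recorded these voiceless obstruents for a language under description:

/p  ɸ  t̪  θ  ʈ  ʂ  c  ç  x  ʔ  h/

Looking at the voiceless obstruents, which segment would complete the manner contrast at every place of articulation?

Stop: /p/ (bilabial), /t̪/ (dental), /ʈ/ (retroflex), /c/ (palatal), /ʔ/ (glottal).
Fricative: /ɸ/ (bilabial), /θ/ (dental), /ʂ/ (retroflex), /ç/ (palatal), /x/ (velar), /h/ (glottal).
The velar row has no stop member, so the gap is the velar stop /k/.

/k/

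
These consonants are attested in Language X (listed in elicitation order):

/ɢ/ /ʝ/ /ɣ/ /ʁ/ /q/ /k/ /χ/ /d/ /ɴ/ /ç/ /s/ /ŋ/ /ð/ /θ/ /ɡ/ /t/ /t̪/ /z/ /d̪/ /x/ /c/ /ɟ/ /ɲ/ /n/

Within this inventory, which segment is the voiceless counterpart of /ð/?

/ð/ is a voiced dental fricative.
The voiceless counterpart is a voiceless dental fricative — in this inventory, /θ/.

/θ/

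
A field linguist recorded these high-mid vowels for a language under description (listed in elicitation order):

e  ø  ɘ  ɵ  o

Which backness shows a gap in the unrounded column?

back

Unrounded: /e/ (front), /ɘ/ (central).
Rounded: /ø/ (front), /ɵ/ (central), /o/ (back).
Every backness has an unrounded member except back, where /ɤ/ would be expected.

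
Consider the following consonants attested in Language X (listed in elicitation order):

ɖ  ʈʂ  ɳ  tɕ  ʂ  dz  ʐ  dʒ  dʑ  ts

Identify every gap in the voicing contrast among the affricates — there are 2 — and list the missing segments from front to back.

Voiceless: /ts/ (alveolar), /ʈʂ/ (retroflex), /tɕ/ (alveolo-palatal).
Voiced: /dz/ (alveolar), /dʒ/ (postalveolar), /dʑ/ (alveolo-palatal).
Gaps, from front to back: postalveolar lacks voiceless (/tʃ/); retroflex lacks voiced (/ɖʐ/).

/tʃ/, /ɖʐ/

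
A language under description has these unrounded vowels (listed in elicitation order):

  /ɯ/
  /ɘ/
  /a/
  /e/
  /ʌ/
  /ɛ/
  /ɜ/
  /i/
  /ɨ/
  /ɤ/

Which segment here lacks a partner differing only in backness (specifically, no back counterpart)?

/a/

High: /i/ ~ /ɨ/ ~ /ɯ/
High-mid: /e/ ~ /ɘ/ ~ /ɤ/
Low-mid: /ɛ/ ~ /ɜ/ ~ /ʌ/
Low: only /a/ (front); no back partner.
So /a/ is the unpaired segment.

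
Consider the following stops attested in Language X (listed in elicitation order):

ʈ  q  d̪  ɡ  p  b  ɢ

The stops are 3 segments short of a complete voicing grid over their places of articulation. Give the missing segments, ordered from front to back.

bilabial: voiceless /p/, voiced /b/.
dental: voiceless —, voiced /d̪/.
retroflex: voiceless /ʈ/, voiced —.
velar: voiceless —, voiced /ɡ/.
uvular: voiceless /q/, voiced /ɢ/.
Gaps, from front to back: dental lacks voiceless (/t̪/); retroflex lacks voiced (/ɖ/); velar lacks voiceless (/k/).

/t̪/, /ɖ/, /k/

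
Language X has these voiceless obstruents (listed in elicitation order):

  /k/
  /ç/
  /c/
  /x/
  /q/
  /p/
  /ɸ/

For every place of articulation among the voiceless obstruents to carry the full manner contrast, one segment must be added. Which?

bilabial: stop /p/, fricative /ɸ/.
palatal: stop /c/, fricative /ç/.
velar: stop /k/, fricative /x/.
uvular: stop /q/, fricative —.
The uvular row has no fricative member, so the gap is the uvular fricative /χ/.

/χ/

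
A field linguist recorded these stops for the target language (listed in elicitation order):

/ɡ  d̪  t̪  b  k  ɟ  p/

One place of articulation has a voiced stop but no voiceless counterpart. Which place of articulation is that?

bilabial: voiceless /p/, voiced /b/.
dental: voiceless /t̪/, voiced /d̪/.
palatal: voiceless —, voiced /ɟ/.
velar: voiceless /k/, voiced /ɡ/.
Every place of articulation has a voiceless member except palatal, where /c/ would be expected.

palatal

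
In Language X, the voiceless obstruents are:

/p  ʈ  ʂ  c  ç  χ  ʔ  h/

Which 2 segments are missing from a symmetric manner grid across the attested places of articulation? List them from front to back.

bilabial: stop /p/, fricative —.
retroflex: stop /ʈ/, fricative /ʂ/.
palatal: stop /c/, fricative /ç/.
uvular: stop —, fricative /χ/.
glottal: stop /ʔ/, fricative /h/.
Gaps, from front to back: bilabial lacks fricative (/ɸ/); uvular lacks stop (/q/).

/ɸ/, /q/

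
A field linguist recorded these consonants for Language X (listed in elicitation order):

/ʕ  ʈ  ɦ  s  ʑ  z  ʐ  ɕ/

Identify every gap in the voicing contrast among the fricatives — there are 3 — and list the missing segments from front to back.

place of articulation  voiceless  voiced  
alveolar          s         z       
retroflex         —         ʐ       
alveolo-palatal   ɕ         ʑ       
pharyngeal        —         ʕ       
glottal           —         ɦ       
Gaps, from front to back: retroflex lacks voiceless (/ʂ/); pharyngeal lacks voiceless (/ħ/); glottal lacks voiceless (/h/).

/ʂ/, /ħ/, /h/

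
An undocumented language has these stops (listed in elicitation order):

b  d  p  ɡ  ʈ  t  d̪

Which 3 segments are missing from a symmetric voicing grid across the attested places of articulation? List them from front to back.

/t̪/, /ɖ/, /k/

Voiceless: /p/ (bilabial), /t/ (alveolar), /ʈ/ (retroflex).
Voiced: /b/ (bilabial), /d̪/ (dental), /d/ (alveolar), /ɡ/ (velar).
Gaps, from front to back: dental lacks voiceless (/t̪/); retroflex lacks voiced (/ɖ/); velar lacks voiceless (/k/).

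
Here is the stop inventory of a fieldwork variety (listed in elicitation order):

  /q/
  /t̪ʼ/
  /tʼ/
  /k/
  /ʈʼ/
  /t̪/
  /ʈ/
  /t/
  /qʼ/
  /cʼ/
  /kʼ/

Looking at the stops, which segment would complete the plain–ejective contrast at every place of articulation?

place of articulation  plain     ejective
dental            t̪        t̪ʼ     
alveolar          t         tʼ      
retroflex         ʈ         ʈʼ      
palatal           —         cʼ      
velar             k         kʼ      
uvular            q         qʼ      
The palatal row has no plain member, so the gap is the plain palatal stop /c/.

/c/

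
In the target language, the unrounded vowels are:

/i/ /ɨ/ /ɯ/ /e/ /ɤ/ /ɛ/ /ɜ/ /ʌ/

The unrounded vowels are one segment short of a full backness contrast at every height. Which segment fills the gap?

Front: /i/ (high), /e/ (high-mid), /ɛ/ (low-mid).
Central: /ɨ/ (high), /ɜ/ (low-mid).
Back: /ɯ/ (high), /ɤ/ (high-mid), /ʌ/ (low-mid).
The high-mid row has no central member, so the gap is the high-mid central unrounded vowel /ɘ/.

/ɘ/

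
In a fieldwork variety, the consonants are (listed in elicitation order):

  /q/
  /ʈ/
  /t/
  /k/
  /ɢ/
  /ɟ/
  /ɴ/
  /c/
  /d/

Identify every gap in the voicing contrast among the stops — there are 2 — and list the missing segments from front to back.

Voiceless: /t/ (alveolar), /ʈ/ (retroflex), /c/ (palatal), /k/ (velar), /q/ (uvular).
Voiced: /d/ (alveolar), /ɟ/ (palatal), /ɢ/ (uvular).
Gaps, from front to back: retroflex lacks voiced (/ɖ/); velar lacks voiced (/ɡ/).

/ɖ/, /ɡ/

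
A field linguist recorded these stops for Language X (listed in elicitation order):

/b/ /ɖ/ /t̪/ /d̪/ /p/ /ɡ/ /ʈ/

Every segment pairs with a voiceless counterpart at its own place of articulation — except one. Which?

Bilabial: /p/ ~ /b/
Dental: /t̪/ ~ /d̪/
Retroflex: /ʈ/ ~ /ɖ/
Velar: only /ɡ/ (voiced); no voiceless partner.
So /ɡ/ is the unpaired segment.

/ɡ/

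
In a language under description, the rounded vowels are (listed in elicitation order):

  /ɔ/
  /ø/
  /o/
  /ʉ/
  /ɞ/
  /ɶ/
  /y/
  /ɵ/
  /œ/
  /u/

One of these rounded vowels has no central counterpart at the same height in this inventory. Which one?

High: /y/ ~ /ʉ/ ~ /u/
High-mid: /ø/ ~ /ɵ/ ~ /o/
Low-mid: /œ/ ~ /ɞ/ ~ /ɔ/
Low: only /ɶ/ (front); no central partner.
So /ɶ/ is the unpaired segment.

/ɶ/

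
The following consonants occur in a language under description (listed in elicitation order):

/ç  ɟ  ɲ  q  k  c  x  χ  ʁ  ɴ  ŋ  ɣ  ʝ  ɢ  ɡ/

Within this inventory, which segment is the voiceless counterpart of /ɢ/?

/q/

/ɢ/ is a voiced uvular stop.
The voiceless counterpart is a voiceless uvular stop — in this inventory, /q/.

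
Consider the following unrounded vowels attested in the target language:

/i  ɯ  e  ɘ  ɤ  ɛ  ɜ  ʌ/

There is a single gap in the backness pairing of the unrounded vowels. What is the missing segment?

height            front     central   back    
high              i         —         ɯ       
high-mid          e         ɘ         ɤ       
low-mid           ɛ         ɜ         ʌ       
The high row has no central member, so the gap is the high central unrounded vowel /ɨ/.

/ɨ/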